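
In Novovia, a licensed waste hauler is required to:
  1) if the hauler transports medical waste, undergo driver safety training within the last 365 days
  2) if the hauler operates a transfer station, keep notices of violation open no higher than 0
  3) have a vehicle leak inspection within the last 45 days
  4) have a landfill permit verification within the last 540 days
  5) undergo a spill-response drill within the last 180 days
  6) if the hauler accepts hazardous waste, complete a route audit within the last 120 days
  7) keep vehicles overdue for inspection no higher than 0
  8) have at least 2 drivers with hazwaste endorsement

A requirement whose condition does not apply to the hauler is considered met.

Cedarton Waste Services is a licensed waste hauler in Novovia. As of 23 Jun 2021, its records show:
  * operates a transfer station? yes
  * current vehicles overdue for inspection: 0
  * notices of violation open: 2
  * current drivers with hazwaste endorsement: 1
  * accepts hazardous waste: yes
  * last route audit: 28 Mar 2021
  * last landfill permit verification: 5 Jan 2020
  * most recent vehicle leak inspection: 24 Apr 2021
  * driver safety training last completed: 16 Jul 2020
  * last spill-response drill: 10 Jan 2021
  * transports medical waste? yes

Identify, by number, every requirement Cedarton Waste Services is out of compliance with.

1. condition 'transports medical waste' holds; driver safety training 342 days ago vs limit 365 → met
2. condition 'operates a transfer station' holds; notices of violation open 2 > 0 → not met
3. vehicle leak inspection 60 days ago vs limit 45 → not met
4. landfill permit verification 535 days ago vs limit 540 → met
5. spill-response drill 164 days ago vs limit 180 → met
6. condition 'accepts hazardous waste' holds; route audit 87 days ago vs limit 120 → met
7. vehicles overdue for inspection 0 ≤ 0 → met
8. drivers with hazwaste endorsement 1 < 2 → not met
Not met: 2, 3, 8

2, 3, 8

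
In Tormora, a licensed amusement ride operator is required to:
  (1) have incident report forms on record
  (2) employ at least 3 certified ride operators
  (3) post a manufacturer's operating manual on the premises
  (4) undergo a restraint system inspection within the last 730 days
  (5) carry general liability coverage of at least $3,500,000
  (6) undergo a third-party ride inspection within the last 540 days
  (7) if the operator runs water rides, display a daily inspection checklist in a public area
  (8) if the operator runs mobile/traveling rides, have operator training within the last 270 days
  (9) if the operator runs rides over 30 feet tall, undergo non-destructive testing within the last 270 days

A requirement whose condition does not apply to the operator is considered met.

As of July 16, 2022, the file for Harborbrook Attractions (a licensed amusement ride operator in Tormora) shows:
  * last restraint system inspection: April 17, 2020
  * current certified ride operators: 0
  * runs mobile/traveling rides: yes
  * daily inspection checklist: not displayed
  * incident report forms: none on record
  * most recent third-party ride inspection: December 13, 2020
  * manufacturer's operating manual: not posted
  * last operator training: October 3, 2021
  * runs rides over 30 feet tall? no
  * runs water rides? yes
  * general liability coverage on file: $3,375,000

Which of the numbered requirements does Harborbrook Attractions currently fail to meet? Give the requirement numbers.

1, 2, 3, 4, 5, 6, 7, 8

1. incident report forms absent → not met
2. certified ride operators 0 < 3 → not met
3. manufacturer's operating manual absent → not met
4. restraint system inspection 820 days ago vs limit 730 → not met
5. general liability coverage $3,375,000 < $3,500,000 → not met
6. third-party ride inspection 580 days ago vs limit 540 → not met
7. condition 'runs water rides' holds; daily inspection checklist absent → not met
8. condition 'runs mobile/traveling rides' holds; operator training 286 days ago vs limit 270 → not met
9. condition 'runs rides over 30 feet tall' does not hold → requirement n/a → met
Not met: 1, 2, 3, 4, 5, 6, 7, 8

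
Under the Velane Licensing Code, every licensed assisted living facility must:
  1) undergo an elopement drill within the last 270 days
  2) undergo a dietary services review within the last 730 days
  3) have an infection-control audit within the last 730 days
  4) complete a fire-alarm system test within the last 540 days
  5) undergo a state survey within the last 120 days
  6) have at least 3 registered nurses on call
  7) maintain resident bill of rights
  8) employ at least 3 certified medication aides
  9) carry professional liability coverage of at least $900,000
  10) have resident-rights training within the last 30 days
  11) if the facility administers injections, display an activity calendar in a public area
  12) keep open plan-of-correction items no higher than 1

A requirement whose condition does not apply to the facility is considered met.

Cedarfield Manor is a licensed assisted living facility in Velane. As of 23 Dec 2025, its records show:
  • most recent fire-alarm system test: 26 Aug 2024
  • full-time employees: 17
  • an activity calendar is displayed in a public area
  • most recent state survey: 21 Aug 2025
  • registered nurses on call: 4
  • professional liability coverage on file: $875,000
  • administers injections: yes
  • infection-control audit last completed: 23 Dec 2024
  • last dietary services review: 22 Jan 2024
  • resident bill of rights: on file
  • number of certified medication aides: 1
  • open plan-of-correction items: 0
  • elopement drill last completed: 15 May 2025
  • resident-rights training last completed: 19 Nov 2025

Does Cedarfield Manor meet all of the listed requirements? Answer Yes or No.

1. elopement drill 222 days ago vs limit 270 → met
2. dietary services review 701 days ago vs limit 730 → met
3. infection-control audit 365 days ago vs limit 730 → met
4. fire-alarm system test 484 days ago vs limit 540 → met
5. state survey 124 days ago vs limit 120 → not met
6. registered nurses on call 4 ≥ 3 → met
7. resident bill of rights present → met
8. certified medication aides 1 < 3 → not met
9. professional liability coverage $875,000 < $900,000 → not met
10. resident-rights training 34 days ago vs limit 30 → not met
11. condition 'administers injections' holds; activity calendar present → met
12. open plan-of-correction items 0 ≤ 1 → met
Not met: 5, 8, 9, 10

No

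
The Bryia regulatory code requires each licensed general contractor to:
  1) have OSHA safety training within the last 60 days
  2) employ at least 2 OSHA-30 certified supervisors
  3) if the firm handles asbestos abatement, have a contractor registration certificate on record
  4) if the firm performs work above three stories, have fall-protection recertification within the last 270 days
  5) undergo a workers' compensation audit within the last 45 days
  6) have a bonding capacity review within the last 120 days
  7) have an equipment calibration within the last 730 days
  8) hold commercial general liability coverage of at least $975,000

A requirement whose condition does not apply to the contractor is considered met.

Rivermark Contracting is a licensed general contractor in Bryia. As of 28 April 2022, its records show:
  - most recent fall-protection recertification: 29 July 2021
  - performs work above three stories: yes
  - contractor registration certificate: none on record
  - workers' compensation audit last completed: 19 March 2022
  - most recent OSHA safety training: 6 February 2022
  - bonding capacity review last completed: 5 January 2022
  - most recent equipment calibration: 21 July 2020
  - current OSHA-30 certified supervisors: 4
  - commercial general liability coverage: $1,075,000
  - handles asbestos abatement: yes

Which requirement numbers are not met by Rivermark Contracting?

1. OSHA safety training 81 days ago vs limit 60 → not met
2. OSHA-30 certified supervisors 4 ≥ 2 → met
3. condition 'handles asbestos abatement' holds; contractor registration certificate absent → not met
4. condition 'performs work above three stories' holds; fall-protection recertification 273 days ago vs limit 270 → not met
5. workers' compensation audit 40 days ago vs limit 45 → met
6. bonding capacity review 113 days ago vs limit 120 → met
7. equipment calibration 646 days ago vs limit 730 → met
8. commercial general liability coverage $1,075,000 ≥ $975,000 → met
Not met: 1, 3, 4

1, 3, 4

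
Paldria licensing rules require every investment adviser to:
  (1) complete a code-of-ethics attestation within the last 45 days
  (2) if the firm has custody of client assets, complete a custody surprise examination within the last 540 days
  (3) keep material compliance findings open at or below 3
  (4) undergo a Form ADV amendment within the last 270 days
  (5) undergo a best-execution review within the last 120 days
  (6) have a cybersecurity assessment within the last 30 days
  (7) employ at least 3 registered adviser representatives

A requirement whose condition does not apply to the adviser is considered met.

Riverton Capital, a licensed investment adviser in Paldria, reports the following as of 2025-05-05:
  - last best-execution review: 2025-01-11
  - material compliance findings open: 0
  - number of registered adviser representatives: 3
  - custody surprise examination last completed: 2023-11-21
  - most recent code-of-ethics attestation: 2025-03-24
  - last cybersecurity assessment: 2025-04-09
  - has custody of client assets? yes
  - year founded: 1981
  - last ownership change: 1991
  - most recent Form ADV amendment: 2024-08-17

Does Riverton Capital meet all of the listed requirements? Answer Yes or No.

Yes

1. code-of-ethics attestation 42 days ago vs limit 45 → met
2. condition 'has custody of client assets' holds; custody surprise examination 531 days ago vs limit 540 → met
3. material compliance findings open 0 ≤ 3 → met
4. Form ADV amendment 261 days ago vs limit 270 → met
5. best-execution review 114 days ago vs limit 120 → met
6. cybersecurity assessment 26 days ago vs limit 30 → met
7. registered adviser representatives 3 ≥ 3 → met
All met.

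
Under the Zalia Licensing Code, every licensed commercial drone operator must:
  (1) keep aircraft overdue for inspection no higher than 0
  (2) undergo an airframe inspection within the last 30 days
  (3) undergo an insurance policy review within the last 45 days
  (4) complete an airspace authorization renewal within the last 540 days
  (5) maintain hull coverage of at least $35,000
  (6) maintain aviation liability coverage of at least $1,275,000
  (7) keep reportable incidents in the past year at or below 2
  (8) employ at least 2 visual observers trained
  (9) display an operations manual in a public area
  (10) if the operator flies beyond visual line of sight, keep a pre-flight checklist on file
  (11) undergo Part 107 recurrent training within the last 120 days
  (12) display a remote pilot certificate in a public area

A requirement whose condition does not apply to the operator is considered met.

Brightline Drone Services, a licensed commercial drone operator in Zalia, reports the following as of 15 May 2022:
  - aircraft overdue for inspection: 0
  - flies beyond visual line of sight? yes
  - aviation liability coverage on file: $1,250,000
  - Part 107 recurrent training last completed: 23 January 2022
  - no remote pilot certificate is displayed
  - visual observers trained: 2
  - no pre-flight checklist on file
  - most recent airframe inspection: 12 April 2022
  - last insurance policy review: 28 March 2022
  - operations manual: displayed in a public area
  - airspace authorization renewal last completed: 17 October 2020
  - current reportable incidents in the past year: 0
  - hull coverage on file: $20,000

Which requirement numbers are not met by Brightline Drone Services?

1. aircraft overdue for inspection 0 ≤ 0 → met
2. airframe inspection 33 days ago vs limit 30 → not met
3. insurance policy review 48 days ago vs limit 45 → not met
4. airspace authorization renewal 575 days ago vs limit 540 → not met
5. hull coverage $20,000 < $35,000 → not met
6. aviation liability coverage $1,250,000 < $1,275,000 → not met
7. reportable incidents in the past year 0 ≤ 2 → met
8. visual observers trained 2 ≥ 2 → met
9. operations manual present → met
10. condition 'flies beyond visual line of sight' holds; pre-flight checklist absent → not met
11. Part 107 recurrent training 112 days ago vs limit 120 → met
12. remote pilot certificate absent → not met
Not met: 2, 3, 4, 5, 6, 10, 12

2, 3, 4, 5, 6, 10, 12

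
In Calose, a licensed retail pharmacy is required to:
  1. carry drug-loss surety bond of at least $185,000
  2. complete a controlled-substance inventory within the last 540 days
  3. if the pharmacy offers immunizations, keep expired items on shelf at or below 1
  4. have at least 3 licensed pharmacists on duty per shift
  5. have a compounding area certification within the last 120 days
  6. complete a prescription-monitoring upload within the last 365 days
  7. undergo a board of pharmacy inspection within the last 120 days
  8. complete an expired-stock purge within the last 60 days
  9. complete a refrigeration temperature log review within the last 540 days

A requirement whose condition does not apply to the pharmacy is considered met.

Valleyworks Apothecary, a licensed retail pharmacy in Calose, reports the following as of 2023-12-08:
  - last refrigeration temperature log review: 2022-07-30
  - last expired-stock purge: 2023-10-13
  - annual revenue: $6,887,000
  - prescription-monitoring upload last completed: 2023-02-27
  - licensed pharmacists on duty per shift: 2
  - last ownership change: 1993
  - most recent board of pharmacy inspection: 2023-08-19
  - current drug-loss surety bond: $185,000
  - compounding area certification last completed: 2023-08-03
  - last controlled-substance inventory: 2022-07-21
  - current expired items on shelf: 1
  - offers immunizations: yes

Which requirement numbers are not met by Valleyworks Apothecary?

4, 5

1. drug-loss surety bond $185,000 ≥ $185,000 → met
2. controlled-substance inventory 505 days ago vs limit 540 → met
3. condition 'offers immunizations' holds; expired items on shelf 1 ≤ 1 → met
4. licensed pharmacists on duty per shift 2 < 3 → not met
5. compounding area certification 127 days ago vs limit 120 → not met
6. prescription-monitoring upload 284 days ago vs limit 365 → met
7. board of pharmacy inspection 111 days ago vs limit 120 → met
8. expired-stock purge 56 days ago vs limit 60 → met
9. refrigeration temperature log review 496 days ago vs limit 540 → met
Not met: 4, 5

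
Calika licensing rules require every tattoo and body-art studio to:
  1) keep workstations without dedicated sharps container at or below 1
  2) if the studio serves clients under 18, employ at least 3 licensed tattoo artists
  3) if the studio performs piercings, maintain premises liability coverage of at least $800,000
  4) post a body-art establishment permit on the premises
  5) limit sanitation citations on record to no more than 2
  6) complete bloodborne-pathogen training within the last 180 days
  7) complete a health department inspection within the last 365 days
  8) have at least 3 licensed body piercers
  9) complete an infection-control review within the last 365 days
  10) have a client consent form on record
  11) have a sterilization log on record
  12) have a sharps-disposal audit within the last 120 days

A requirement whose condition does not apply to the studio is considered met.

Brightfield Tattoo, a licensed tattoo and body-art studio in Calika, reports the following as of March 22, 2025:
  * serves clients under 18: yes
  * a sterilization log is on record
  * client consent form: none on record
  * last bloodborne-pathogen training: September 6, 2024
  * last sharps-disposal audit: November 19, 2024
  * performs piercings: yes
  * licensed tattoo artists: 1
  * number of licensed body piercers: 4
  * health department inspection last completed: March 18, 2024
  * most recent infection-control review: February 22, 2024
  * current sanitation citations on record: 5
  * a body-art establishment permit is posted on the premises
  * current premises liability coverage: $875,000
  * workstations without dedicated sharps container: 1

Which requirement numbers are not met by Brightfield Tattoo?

2, 5, 6, 7, 9, 10, 12

1. workstations without dedicated sharps container 1 ≤ 1 → met
2. condition 'serves clients under 18' holds; licensed tattoo artists 1 < 3 → not met
3. condition 'performs piercings' holds; premises liability coverage $875,000 ≥ $800,000 → met
4. body-art establishment permit present → met
5. sanitation citations on record 5 > 2 → not met
6. bloodborne-pathogen training 197 days ago vs limit 180 → not met
7. health department inspection 369 days ago vs limit 365 → not met
8. licensed body piercers 4 ≥ 3 → met
9. infection-control review 394 days ago vs limit 365 → not met
10. client consent form absent → not met
11. sterilization log present → met
12. sharps-disposal audit 123 days ago vs limit 120 → not met
Not met: 2, 5, 6, 7, 9, 10, 12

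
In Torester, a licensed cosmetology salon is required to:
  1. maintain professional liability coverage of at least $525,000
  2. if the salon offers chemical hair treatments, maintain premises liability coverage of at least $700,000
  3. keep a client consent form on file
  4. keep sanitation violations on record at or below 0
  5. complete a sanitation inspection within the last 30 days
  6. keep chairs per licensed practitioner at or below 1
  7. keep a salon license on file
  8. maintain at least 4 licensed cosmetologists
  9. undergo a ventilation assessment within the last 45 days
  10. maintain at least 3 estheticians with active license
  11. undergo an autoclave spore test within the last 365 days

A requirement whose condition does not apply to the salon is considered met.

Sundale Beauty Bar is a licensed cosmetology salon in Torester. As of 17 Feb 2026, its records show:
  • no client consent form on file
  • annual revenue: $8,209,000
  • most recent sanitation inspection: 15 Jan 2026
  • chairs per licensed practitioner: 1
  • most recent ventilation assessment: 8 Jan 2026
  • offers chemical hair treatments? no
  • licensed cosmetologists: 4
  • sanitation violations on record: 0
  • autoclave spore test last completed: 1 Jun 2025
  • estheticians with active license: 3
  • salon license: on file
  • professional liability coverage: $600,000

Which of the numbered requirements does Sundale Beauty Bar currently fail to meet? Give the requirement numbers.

3, 5

1. professional liability coverage $600,000 ≥ $525,000 → met
2. condition 'offers chemical hair treatments' does not hold → requirement n/a → met
3. client consent form absent → not met
4. sanitation violations on record 0 ≤ 0 → met
5. sanitation inspection 33 days ago vs limit 30 → not met
6. chairs per licensed practitioner 1 ≤ 1 → met
7. salon license present → met
8. licensed cosmetologists 4 ≥ 4 → met
9. ventilation assessment 40 days ago vs limit 45 → met
10. estheticians with active license 3 ≥ 3 → met
11. autoclave spore test 261 days ago vs limit 365 → met
Not met: 3, 5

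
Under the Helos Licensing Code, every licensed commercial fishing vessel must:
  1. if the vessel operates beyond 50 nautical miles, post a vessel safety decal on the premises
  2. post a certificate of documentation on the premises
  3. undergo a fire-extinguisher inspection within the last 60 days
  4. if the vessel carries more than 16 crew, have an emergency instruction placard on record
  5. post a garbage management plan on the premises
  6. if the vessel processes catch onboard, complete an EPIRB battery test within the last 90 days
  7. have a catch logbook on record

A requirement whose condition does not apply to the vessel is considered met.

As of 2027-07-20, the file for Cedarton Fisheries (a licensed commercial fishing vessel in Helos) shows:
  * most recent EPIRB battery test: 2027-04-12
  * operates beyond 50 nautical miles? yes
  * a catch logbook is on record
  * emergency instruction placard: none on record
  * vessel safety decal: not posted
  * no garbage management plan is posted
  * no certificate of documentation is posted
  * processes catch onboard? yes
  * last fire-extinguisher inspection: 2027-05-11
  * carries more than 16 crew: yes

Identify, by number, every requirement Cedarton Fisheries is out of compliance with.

1. condition 'operates beyond 50 nautical miles' holds; vessel safety decal absent → not met
2. certificate of documentation absent → not met
3. fire-extinguisher inspection 70 days ago vs limit 60 → not met
4. condition 'carries more than 16 crew' holds; emergency instruction placard absent → not met
5. garbage management plan absent → not met
6. condition 'processes catch onboard' holds; EPIRB battery test 99 days ago vs limit 90 → not met
7. catch logbook present → met
Not met: 1, 2, 3, 4, 5, 6

1, 2, 3, 4, 5, 6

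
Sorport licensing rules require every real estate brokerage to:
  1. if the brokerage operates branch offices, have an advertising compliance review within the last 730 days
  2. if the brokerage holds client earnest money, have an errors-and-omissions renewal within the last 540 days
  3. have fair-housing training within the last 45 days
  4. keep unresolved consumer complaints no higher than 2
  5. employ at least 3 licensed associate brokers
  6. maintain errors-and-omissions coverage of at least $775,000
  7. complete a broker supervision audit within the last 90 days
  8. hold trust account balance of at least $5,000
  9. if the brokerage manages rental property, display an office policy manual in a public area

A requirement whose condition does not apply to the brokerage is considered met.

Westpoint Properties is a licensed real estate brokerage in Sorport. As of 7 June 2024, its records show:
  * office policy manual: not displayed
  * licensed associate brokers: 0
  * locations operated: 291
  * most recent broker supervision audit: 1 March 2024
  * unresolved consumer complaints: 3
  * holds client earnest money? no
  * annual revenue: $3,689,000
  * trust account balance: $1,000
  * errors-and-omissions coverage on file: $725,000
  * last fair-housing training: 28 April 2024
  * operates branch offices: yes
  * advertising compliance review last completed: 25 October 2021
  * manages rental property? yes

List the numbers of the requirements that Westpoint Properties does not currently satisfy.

1. condition 'operates branch offices' holds; advertising compliance review 956 days ago vs limit 730 → not met
2. condition 'holds client earnest money' does not hold → requirement n/a → met
3. fair-housing training 40 days ago vs limit 45 → met
4. unresolved consumer complaints 3 > 2 → not met
5. licensed associate brokers 0 < 3 → not met
6. errors-and-omissions coverage $725,000 < $775,000 → not met
7. broker supervision audit 98 days ago vs limit 90 → not met
8. trust account balance $1,000 < $5,000 → not met
9. condition 'manages rental property' holds; office policy manual absent → not met
Not met: 1, 4, 5, 6, 7, 8, 9

1, 4, 5, 6, 7, 8, 9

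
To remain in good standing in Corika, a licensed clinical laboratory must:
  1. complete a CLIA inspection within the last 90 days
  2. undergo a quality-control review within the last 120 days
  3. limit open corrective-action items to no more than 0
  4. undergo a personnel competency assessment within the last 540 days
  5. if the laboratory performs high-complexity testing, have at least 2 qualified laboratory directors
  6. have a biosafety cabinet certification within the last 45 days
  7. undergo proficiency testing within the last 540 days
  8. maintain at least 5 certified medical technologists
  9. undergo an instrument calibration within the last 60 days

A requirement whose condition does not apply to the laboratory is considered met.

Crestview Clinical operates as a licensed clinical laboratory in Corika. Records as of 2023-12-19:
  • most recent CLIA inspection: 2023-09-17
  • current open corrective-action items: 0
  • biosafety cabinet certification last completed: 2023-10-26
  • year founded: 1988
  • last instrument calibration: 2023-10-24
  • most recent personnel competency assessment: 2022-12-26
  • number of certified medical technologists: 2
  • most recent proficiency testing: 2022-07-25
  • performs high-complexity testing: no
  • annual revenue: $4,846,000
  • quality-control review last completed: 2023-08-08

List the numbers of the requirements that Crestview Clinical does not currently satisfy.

1. CLIA inspection 93 days ago vs limit 90 → not met
2. quality-control review 133 days ago vs limit 120 → not met
3. open corrective-action items 0 ≤ 0 → met
4. personnel competency assessment 358 days ago vs limit 540 → met
5. condition 'performs high-complexity testing' does not hold → requirement n/a → met
6. biosafety cabinet certification 54 days ago vs limit 45 → not met
7. proficiency testing 512 days ago vs limit 540 → met
8. certified medical technologists 2 < 5 → not met
9. instrument calibration 56 days ago vs limit 60 → met
Not met: 1, 2, 6, 8

1, 2, 6, 8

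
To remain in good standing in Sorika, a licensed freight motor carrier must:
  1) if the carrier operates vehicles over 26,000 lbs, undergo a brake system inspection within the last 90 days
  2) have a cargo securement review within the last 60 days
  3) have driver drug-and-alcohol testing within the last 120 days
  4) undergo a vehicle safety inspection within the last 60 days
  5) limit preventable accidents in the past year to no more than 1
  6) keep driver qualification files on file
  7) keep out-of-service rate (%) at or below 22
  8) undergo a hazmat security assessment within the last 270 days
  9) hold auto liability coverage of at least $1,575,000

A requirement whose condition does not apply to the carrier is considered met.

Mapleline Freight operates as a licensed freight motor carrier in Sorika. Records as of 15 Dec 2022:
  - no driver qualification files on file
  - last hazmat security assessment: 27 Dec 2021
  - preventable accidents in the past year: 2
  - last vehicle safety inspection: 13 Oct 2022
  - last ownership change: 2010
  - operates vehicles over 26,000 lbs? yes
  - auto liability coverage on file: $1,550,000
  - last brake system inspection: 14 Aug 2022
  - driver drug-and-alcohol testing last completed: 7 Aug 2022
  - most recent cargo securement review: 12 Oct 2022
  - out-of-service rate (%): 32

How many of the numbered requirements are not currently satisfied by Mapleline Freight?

9

1. condition 'operates vehicles over 26,000 lbs' holds; brake system inspection 123 days ago vs limit 90 → not met
2. cargo securement review 64 days ago vs limit 60 → not met
3. driver drug-and-alcohol testing 130 days ago vs limit 120 → not met
4. vehicle safety inspection 63 days ago vs limit 60 → not met
5. preventable accidents in the past year 2 > 1 → not met
6. driver qualification files absent → not met
7. out-of-service rate (%) 32 > 22 → not met
8. hazmat security assessment 353 days ago vs limit 270 → not met
9. auto liability coverage $1,550,000 < $1,575,000 → not met
Not met: 9 of 9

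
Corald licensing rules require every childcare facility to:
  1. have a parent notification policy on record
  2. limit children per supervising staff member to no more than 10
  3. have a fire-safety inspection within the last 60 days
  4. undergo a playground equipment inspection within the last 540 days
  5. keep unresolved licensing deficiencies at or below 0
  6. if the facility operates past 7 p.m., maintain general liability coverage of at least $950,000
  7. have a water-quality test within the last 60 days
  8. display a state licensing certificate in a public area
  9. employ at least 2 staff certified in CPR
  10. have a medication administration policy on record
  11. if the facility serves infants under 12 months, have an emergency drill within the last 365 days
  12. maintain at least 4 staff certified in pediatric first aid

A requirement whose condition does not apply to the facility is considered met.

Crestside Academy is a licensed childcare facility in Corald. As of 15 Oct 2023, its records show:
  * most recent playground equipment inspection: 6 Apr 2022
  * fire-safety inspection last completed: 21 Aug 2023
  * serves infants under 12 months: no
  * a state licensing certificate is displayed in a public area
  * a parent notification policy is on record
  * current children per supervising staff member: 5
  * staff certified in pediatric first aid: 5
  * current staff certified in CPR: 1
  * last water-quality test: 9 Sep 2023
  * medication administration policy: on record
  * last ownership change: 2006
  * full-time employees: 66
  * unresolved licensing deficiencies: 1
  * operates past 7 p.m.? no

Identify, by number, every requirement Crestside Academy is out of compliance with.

4, 5, 9

1. parent notification policy present → met
2. children per supervising staff member 5 ≤ 10 → met
3. fire-safety inspection 55 days ago vs limit 60 → met
4. playground equipment inspection 557 days ago vs limit 540 → not met
5. unresolved licensing deficiencies 1 > 0 → not met
6. condition 'operates past 7 p.m.' does not hold → requirement n/a → met
7. water-quality test 36 days ago vs limit 60 → met
8. state licensing certificate present → met
9. staff certified in CPR 1 < 2 → not met
10. medication administration policy present → met
11. condition 'serves infants under 12 months' does not hold → requirement n/a → met
12. staff certified in pediatric first aid 5 ≥ 4 → met
Not met: 4, 5, 9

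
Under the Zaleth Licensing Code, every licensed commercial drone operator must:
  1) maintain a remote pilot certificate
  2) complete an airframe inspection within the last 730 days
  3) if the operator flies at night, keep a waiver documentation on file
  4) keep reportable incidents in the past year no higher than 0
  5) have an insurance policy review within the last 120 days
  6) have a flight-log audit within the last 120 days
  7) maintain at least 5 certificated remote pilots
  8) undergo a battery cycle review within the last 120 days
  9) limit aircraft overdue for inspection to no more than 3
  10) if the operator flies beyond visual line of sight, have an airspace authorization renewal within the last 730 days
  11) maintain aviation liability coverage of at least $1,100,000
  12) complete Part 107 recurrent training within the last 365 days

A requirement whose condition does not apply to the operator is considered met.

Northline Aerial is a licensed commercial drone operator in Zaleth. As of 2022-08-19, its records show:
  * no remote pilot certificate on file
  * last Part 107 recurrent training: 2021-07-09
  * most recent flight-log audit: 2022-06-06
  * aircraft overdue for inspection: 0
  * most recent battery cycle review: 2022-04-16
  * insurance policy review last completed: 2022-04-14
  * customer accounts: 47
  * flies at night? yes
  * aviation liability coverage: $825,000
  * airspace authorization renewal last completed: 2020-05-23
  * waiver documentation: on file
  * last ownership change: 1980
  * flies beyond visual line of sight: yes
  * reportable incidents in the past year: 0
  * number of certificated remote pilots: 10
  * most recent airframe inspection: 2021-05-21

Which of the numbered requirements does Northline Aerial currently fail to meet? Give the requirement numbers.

1, 5, 8, 10, 11, 12

1. remote pilot certificate absent → not met
2. airframe inspection 455 days ago vs limit 730 → met
3. condition 'flies at night' holds; waiver documentation present → met
4. reportable incidents in the past year 0 ≤ 0 → met
5. insurance policy review 127 days ago vs limit 120 → not met
6. flight-log audit 74 days ago vs limit 120 → met
7. certificated remote pilots 10 ≥ 5 → met
8. battery cycle review 125 days ago vs limit 120 → not met
9. aircraft overdue for inspection 0 ≤ 3 → met
10. condition 'flies beyond visual line of sight' holds; airspace authorization renewal 818 days ago vs limit 730 → not met
11. aviation liability coverage $825,000 < $1,100,000 → not met
12. Part 107 recurrent training 406 days ago vs limit 365 → not met
Not met: 1, 5, 8, 10, 11, 12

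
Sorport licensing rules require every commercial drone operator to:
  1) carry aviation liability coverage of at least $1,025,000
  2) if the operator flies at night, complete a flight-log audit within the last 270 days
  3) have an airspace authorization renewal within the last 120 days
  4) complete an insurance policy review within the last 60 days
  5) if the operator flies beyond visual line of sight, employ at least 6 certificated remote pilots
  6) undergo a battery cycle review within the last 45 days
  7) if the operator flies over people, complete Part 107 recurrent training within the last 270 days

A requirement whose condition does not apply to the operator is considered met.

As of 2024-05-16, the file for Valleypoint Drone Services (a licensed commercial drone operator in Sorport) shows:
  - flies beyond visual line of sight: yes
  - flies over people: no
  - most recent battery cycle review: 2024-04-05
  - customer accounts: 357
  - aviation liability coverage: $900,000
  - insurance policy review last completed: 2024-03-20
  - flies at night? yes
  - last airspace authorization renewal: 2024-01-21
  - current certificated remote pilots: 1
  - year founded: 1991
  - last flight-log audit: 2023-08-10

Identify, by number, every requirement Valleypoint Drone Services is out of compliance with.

1, 2, 5

1. aviation liability coverage $900,000 < $1,025,000 → not met
2. condition 'flies at night' holds; flight-log audit 280 days ago vs limit 270 → not met
3. airspace authorization renewal 116 days ago vs limit 120 → met
4. insurance policy review 57 days ago vs limit 60 → met
5. condition 'flies beyond visual line of sight' holds; certificated remote pilots 1 < 6 → not met
6. battery cycle review 41 days ago vs limit 45 → met
7. condition 'flies over people' does not hold → requirement n/a → met
Not met: 1, 2, 5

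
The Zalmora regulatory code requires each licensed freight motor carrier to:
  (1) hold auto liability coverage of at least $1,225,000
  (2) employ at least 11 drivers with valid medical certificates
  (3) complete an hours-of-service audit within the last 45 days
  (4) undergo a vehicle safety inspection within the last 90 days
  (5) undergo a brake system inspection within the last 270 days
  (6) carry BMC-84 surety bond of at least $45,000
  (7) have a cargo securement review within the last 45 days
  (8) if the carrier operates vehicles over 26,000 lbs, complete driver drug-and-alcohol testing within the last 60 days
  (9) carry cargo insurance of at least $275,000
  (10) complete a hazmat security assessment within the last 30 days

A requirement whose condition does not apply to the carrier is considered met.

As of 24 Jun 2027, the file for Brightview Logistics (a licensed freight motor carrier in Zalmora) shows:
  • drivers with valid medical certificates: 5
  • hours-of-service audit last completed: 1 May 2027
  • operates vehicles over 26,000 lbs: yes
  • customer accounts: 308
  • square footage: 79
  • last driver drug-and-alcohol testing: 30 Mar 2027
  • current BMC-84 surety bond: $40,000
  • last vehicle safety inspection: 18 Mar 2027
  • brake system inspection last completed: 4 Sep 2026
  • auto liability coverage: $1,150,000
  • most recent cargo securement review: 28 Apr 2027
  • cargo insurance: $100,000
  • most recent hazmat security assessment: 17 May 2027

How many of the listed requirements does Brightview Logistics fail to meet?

10

1. auto liability coverage $1,150,000 < $1,225,000 → not met
2. drivers with valid medical certificates 5 < 11 → not met
3. hours-of-service audit 54 days ago vs limit 45 → not met
4. vehicle safety inspection 98 days ago vs limit 90 → not met
5. brake system inspection 293 days ago vs limit 270 → not met
6. BMC-84 surety bond $40,000 < $45,000 → not met
7. cargo securement review 57 days ago vs limit 45 → not met
8. condition 'operates vehicles over 26,000 lbs' holds; driver drug-and-alcohol testing 86 days ago vs limit 60 → not met
9. cargo insurance $100,000 < $275,000 → not met
10. hazmat security assessment 38 days ago vs limit 30 → not met
Not met: 10 of 10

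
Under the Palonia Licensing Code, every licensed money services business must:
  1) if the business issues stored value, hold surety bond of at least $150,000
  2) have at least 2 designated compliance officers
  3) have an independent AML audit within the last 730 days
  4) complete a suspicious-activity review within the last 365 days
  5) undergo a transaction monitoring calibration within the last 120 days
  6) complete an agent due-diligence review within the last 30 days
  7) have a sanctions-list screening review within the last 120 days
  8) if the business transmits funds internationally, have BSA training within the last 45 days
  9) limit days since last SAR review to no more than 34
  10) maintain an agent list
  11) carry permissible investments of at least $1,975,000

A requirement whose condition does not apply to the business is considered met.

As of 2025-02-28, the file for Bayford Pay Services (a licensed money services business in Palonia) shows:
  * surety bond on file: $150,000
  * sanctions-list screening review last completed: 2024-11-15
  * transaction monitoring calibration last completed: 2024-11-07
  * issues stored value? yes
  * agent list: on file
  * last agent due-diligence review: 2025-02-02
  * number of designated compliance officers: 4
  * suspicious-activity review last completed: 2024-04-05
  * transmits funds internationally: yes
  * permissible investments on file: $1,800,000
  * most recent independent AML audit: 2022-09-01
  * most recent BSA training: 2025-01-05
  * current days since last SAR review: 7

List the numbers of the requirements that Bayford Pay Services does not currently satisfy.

1. condition 'issues stored value' holds; surety bond $150,000 ≥ $150,000 → met
2. designated compliance officers 4 ≥ 2 → met
3. independent AML audit 911 days ago vs limit 730 → not met
4. suspicious-activity review 329 days ago vs limit 365 → met
5. transaction monitoring calibration 113 days ago vs limit 120 → met
6. agent due-diligence review 26 days ago vs limit 30 → met
7. sanctions-list screening review 105 days ago vs limit 120 → met
8. condition 'transmits funds internationally' holds; BSA training 54 days ago vs limit 45 → not met
9. days since last SAR review 7 ≤ 34 → met
10. agent list present → met
11. permissible investments $1,800,000 < $1,975,000 → not met
Not met: 3, 8, 11

3, 8, 11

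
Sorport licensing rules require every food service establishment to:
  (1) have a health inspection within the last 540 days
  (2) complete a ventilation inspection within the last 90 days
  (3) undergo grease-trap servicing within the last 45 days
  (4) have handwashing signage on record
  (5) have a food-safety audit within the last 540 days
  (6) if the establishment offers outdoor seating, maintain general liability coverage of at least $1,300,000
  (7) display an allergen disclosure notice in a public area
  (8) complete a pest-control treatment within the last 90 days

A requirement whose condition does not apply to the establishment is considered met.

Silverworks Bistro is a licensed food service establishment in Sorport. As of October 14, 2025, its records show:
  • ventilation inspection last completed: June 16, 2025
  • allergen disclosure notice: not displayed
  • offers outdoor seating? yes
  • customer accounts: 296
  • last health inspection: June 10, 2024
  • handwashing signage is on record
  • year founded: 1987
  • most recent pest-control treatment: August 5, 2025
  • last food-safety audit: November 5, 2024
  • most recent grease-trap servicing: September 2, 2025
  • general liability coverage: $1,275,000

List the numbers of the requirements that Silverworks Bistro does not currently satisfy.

2, 6, 7

1. health inspection 491 days ago vs limit 540 → met
2. ventilation inspection 120 days ago vs limit 90 → not met
3. grease-trap servicing 42 days ago vs limit 45 → met
4. handwashing signage present → met
5. food-safety audit 343 days ago vs limit 540 → met
6. condition 'offers outdoor seating' holds; general liability coverage $1,275,000 < $1,300,000 → not met
7. allergen disclosure notice absent → not met
8. pest-control treatment 70 days ago vs limit 90 → met
Not met: 2, 6, 7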